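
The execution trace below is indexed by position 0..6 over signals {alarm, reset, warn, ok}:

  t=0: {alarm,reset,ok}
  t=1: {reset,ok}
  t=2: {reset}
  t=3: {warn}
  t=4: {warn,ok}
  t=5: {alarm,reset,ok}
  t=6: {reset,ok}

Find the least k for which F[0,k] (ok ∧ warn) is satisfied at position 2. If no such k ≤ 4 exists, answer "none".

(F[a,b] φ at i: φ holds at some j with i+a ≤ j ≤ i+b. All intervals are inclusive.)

Scan j = 2,3,… for (ok ∧ warn):
  j=2: fails
  j=3: fails
  j=4: holds
First hit at j=4, so smallest k = 4-2 = 2.

2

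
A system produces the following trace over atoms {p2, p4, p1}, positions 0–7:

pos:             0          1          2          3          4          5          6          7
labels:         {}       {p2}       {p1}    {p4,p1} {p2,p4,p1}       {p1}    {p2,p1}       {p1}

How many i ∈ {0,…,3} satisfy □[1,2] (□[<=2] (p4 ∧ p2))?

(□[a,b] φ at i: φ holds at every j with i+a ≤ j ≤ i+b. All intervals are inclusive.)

0

Evaluate at each i in [0,3]:
  i=0: ✗ (fails at j=1)
  i=1: ✗ (fails at j=2)
  i=2: ✗ (fails at j=3)
  i=3: ✗ (fails at j=4)
Positions where it holds: {} → 0.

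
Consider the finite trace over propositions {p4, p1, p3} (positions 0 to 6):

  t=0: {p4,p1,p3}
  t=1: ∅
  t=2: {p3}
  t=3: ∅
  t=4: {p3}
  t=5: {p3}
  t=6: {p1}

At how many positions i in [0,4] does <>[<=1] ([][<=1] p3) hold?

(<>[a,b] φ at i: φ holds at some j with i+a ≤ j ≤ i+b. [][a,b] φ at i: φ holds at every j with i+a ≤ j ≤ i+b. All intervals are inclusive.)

2

Evaluate at each i in [0,4]:
  i=0: ✗ (none in [0,1])
  i=1: ✗ (none in [1,2])
  i=2: ✗ (none in [2,3])
  i=3: ✓ (witness j=4)
  i=4: ✓ (witness j=4)
Positions where it holds: {3, 4} → 2.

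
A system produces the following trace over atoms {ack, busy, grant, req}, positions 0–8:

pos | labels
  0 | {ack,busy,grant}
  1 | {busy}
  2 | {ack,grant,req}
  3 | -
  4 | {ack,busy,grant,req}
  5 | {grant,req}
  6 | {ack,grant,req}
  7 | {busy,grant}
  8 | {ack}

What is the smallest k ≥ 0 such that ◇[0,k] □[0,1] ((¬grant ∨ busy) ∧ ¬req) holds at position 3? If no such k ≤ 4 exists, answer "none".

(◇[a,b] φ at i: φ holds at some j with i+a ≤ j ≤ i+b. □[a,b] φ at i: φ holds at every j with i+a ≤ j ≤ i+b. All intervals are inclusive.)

Scan j = 3,4,… for □[0,1] ((¬grant ∨ busy) ∧ ¬req):
  j=3: fails
  j=4: fails
  j=5: fails
  j=6: fails
  j=7: holds
First hit at j=7, so smallest k = 7-3 = 4.

4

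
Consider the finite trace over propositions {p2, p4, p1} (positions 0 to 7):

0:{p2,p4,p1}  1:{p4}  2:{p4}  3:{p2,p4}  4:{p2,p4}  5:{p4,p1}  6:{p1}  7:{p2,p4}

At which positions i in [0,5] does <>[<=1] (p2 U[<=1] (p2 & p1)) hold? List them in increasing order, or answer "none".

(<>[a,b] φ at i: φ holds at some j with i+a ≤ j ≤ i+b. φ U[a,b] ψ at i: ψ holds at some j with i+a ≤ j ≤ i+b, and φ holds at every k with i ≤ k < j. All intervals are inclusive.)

Evaluate at each i in [0,5]:
  i=0: ✓ (witness j=0)
  i=1: ✗ (none in [1,2])
  i=2: ✗ (none in [2,3])
  i=3: ✗ (none in [3,4])
  i=4: ✗ (none in [4,5])
  i=5: ✗ (none in [5,6])

0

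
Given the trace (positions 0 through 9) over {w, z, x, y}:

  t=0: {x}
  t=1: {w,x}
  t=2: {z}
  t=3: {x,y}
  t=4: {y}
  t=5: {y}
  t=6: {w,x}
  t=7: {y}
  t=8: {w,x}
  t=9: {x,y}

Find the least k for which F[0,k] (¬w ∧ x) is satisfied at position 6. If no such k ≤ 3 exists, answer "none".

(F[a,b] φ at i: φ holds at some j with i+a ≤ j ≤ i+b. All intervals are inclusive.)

3

Scan j = 6,7,… for (¬w ∧ x):
  j=6: fails
  j=7: fails
  j=8: fails
  j=9: holds
First hit at j=9, so smallest k = 9-6 = 3.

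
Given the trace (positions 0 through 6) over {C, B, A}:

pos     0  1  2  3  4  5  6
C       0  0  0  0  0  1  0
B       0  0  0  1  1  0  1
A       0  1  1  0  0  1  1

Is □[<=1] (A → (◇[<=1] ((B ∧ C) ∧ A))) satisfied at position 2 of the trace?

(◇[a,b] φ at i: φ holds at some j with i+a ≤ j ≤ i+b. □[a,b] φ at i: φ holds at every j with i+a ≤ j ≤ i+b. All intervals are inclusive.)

Check (A → (◇[<=1] ((B ∧ C) ∧ A))) at every j in [2,3]:
  j=2: antecedent true; consequent fails (none in [2,3]) → ✗
  j=3: antecedent false → ✓
Fails at j=2 → formula fails.

False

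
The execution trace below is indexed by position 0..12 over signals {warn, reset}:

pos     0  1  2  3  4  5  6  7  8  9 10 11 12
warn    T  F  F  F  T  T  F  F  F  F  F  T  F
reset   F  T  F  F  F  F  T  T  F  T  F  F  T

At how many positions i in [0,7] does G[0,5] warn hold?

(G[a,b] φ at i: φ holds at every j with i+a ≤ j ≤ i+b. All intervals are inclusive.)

0

Evaluate at each i in [0,7]:
  i=0: ✗ (fails at j=1)
  i=1: ✗ (fails at j=1)
  i=2: ✗ (fails at j=2)
  i=3: ✗ (fails at j=3)
  i=4: ✗ (fails at j=6)
  i=5: ✗ (fails at j=6)
  i=6: ✗ (fails at j=6)
  i=7: ✗ (fails at j=7)
Positions where it holds: {} → 0.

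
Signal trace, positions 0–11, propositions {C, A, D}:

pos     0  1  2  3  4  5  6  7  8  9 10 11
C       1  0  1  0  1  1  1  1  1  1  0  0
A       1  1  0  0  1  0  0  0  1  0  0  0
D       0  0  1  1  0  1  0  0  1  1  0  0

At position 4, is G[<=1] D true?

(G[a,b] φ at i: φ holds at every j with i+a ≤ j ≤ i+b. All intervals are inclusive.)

Does not hold

Check D at every j in [4,5]:
  j=4: false
  j=5: true
Fails at j=4 → formula fails.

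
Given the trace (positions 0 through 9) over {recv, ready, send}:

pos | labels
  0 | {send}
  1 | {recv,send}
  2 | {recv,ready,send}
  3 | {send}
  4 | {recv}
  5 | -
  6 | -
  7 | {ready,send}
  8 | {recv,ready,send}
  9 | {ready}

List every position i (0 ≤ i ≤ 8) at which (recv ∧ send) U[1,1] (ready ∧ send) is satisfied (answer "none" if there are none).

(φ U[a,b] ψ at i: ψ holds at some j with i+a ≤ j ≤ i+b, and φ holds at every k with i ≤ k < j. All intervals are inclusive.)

1

Evaluate at each i in [0,8]:
  i=0: ✗ (no rhs in [1,1])
  i=1: ✓ (rhs at j=2; lhs holds on [1,1])
  i=2: ✗ (no rhs in [3,3])
  i=3: ✗ (no rhs in [4,4])
  i=4: ✗ (no rhs in [5,5])
  i=5: ✗ (no rhs in [6,6])
  i=6: ✗ (lhs fails at k=6 before rhs at j=7)
  i=7: ✗ (lhs fails at k=7 before rhs at j=8)
  i=8: ✗ (no rhs in [9,9])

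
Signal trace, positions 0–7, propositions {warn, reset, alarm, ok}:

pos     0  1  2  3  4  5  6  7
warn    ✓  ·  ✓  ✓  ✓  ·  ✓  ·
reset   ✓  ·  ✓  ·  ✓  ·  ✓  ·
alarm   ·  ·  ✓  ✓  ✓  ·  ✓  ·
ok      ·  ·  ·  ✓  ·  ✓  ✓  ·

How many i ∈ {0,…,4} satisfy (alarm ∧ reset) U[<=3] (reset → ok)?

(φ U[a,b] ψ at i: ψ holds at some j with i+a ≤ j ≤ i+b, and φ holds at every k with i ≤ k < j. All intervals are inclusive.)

Evaluate at each i in [0,4]:
  i=0: ✗ (lhs fails at k=0 before rhs at j=1)
  i=1: ✓ (rhs at j=1)
  i=2: ✓ (rhs at j=3; lhs holds on [2,2])
  i=3: ✓ (rhs at j=3)
  i=4: ✓ (rhs at j=5; lhs holds on [4,4])
Positions where it holds: {1, 2, 3, 4} → 4.

4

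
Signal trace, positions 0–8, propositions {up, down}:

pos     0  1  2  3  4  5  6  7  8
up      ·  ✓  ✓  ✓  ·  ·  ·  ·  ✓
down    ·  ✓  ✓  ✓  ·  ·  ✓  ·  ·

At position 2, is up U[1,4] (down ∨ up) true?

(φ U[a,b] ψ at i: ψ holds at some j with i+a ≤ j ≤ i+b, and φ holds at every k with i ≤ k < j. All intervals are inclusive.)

Need some j in [3,6] with (down ∨ up), and up at every k in [2,j-1].
  j=3: (down ∨ up) holds; up holds at every k in [2,2] → satisfied.

Yes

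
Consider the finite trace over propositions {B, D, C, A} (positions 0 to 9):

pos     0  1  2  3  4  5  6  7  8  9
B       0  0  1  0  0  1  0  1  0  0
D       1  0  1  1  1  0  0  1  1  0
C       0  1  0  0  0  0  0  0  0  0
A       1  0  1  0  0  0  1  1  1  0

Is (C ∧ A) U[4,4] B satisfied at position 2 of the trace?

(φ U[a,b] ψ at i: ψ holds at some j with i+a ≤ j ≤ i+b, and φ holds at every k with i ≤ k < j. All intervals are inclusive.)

Does not hold

Need some j in [6,6] with B, and (C ∧ A) at every k in [2,j-1].
  j=6: B false.
No j in the window works → until fails.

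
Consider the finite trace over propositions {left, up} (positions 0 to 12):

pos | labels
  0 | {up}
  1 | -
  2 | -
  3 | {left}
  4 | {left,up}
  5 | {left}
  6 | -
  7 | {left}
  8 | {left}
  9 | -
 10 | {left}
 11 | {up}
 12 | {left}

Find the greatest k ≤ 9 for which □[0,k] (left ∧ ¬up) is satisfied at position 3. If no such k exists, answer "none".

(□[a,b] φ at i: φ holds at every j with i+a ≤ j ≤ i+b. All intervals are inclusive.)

(left ∧ ¬up) must hold from j=3 onward; find where it first fails.
  j=3: holds
  j=4: fails
Holds on [3,3], so largest k = 0.

0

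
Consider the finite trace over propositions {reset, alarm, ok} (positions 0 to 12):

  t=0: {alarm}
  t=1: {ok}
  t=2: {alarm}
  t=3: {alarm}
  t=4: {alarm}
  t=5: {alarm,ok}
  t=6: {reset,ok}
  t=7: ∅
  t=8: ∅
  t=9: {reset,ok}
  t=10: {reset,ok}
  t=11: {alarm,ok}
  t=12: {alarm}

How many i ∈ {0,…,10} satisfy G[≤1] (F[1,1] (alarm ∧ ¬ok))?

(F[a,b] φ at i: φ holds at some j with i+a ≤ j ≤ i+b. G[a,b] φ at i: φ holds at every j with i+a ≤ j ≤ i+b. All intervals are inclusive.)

Evaluate at each i in [0,10]:
  i=0: ✗ (fails at j=0)
  i=1: ✓ (all of [1,2])
  i=2: ✓ (all of [2,3])
  i=3: ✗ (fails at j=4)
  i=4: ✗ (fails at j=4)
  i=5: ✗ (fails at j=5)
  i=6: ✗ (fails at j=6)
  i=7: ✗ (fails at j=7)
  i=8: ✗ (fails at j=8)
  i=9: ✗ (fails at j=9)
  i=10: ✗ (fails at j=10)
Positions where it holds: {1, 2} → 2.

2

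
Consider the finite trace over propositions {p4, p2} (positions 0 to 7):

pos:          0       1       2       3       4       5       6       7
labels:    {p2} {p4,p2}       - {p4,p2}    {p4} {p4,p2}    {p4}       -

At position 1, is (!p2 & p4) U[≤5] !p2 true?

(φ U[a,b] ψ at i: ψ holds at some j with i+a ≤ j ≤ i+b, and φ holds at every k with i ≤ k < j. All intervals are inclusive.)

Need some j in [1,6] with !p2, and (!p2 & p4) at every k in [1,j-1].
  j=1: !p2 false.
  j=2: !p2 holds, but (!p2 & p4) fails at k=1 → not this j.
  j=3: !p2 false.
  j=4: !p2 holds, but (!p2 & p4) fails at k=1 → not this j.
  j=5: !p2 false.
  j=6: !p2 holds, but (!p2 & p4) fails at k=1 → not this j.
No j in the window works → until fails.

False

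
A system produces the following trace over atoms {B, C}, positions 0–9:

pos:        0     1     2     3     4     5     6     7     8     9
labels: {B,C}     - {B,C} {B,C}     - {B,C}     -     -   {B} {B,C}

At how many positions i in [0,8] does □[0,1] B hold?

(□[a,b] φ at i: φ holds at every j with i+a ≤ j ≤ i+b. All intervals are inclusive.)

Evaluate at each i in [0,8]:
  i=0: ✗ (fails at j=1)
  i=1: ✗ (fails at j=1)
  i=2: ✓ (all of [2,3])
  i=3: ✗ (fails at j=4)
  i=4: ✗ (fails at j=4)
  i=5: ✗ (fails at j=6)
  i=6: ✗ (fails at j=6)
  i=7: ✗ (fails at j=7)
  i=8: ✓ (all of [8,9])
Positions where it holds: {2, 8} → 2.

2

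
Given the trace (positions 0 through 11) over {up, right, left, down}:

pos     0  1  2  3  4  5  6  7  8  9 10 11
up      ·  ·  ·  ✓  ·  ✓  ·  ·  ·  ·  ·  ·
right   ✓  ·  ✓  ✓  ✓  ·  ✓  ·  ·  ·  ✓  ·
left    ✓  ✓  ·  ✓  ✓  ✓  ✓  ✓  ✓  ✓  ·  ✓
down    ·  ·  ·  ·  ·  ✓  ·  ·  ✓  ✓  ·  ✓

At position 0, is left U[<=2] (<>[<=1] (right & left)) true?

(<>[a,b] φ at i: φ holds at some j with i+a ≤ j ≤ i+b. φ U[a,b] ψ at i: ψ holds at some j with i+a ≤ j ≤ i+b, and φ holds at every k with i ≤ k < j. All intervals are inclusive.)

Holds

Need some j in [0,2] with <>[<=1] (right & left), and left at every k in [0,j-1].
  j=0: <>[<=1] (right & left) holds; no prefix to check → satisfied.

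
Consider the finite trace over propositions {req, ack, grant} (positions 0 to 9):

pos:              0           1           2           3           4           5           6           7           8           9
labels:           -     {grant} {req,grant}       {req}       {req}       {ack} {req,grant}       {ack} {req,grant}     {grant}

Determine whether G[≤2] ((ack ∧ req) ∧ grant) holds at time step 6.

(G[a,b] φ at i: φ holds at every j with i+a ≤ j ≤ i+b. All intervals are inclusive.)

Check ((ack ∧ req) ∧ grant) at every j in [6,8]:
  j=6: false
  j=7: false
  j=8: false
Fails at j=6 → formula fails.

False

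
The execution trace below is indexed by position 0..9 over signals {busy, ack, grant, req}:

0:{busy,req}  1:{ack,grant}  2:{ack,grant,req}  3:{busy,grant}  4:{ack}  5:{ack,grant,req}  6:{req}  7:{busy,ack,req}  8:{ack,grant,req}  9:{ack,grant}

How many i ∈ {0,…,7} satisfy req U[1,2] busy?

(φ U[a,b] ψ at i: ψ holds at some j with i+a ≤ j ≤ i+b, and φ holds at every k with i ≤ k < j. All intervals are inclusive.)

Evaluate at each i in [0,7]:
  i=0: ✗ (no rhs in [1,2])
  i=1: ✗ (lhs fails at k=1 before rhs at j=3)
  i=2: ✓ (rhs at j=3; lhs holds on [2,2])
  i=3: ✗ (no rhs in [4,5])
  i=4: ✗ (no rhs in [5,6])
  i=5: ✓ (rhs at j=7; lhs holds on [5,6])
  i=6: ✓ (rhs at j=7; lhs holds on [6,6])
  i=7: ✗ (no rhs in [8,9])
Positions where it holds: {2, 5, 6} → 3.

3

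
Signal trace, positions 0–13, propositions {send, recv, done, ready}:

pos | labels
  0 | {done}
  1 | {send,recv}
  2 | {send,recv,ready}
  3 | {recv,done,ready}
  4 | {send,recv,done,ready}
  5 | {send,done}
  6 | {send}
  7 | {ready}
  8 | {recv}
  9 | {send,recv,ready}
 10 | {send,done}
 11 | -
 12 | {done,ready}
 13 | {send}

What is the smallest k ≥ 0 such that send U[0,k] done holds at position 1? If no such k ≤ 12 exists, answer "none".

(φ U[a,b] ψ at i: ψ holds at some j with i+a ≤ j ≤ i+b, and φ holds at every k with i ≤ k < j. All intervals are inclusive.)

Need earliest j ≥ 1 with done, and send at every k in [1,j-1].
  j=1: rhs fails.
  j=2: rhs fails.
  j=3: rhs holds; lhs holds on [1,2]. k = 2.

2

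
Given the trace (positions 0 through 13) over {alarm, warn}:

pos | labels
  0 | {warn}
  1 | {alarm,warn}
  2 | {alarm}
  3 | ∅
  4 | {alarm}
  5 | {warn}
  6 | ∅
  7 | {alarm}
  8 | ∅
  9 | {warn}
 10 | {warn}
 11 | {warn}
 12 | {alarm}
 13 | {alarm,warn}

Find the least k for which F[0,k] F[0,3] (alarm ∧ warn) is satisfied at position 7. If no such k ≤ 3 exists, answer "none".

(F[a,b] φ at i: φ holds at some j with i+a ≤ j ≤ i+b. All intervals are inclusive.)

3

Scan j = 7,8,… for F[0,3] (alarm ∧ warn):
  j=7: fails
  j=8: fails
  j=9: fails
  j=10: holds
First hit at j=10, so smallest k = 10-7 = 3.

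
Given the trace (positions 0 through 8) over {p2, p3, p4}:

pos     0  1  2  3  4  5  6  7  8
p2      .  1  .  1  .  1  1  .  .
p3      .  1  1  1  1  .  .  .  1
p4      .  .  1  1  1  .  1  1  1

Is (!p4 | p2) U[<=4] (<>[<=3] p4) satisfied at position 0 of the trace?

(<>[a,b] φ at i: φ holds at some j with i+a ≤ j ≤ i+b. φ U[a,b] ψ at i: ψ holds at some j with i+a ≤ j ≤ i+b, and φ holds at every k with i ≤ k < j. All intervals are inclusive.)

Need some j in [0,4] with <>[<=3] p4, and (!p4 | p2) at every k in [0,j-1].
  j=0: <>[<=3] p4 holds; no prefix to check → satisfied.

Holds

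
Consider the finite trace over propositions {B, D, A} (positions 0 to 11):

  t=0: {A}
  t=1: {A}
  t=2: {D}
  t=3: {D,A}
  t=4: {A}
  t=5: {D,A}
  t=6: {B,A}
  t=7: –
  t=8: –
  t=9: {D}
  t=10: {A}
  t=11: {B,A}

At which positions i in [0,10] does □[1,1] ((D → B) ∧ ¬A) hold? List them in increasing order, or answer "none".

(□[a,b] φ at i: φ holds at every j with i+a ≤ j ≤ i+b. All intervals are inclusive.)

Evaluate at each i in [0,10]:
  i=0: ✗ (fails at j=1)
  i=1: ✗ (fails at j=2)
  i=2: ✗ (fails at j=3)
  i=3: ✗ (fails at j=4)
  i=4: ✗ (fails at j=5)
  i=5: ✗ (fails at j=6)
  i=6: ✓ (all of [7,7])
  i=7: ✓ (all of [8,8])
  i=8: ✗ (fails at j=9)
  i=9: ✗ (fails at j=10)
  i=10: ✗ (fails at j=11)

6, 7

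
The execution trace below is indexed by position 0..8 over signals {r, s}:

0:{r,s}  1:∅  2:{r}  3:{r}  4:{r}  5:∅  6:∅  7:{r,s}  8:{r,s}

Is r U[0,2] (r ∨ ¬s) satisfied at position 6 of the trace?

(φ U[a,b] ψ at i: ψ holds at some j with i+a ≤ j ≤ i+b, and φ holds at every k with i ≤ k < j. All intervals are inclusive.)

Yes

Need some j in [6,8] with (r ∨ ¬s), and r at every k in [6,j-1].
  j=6: (r ∨ ¬s) holds; no prefix to check → satisfied.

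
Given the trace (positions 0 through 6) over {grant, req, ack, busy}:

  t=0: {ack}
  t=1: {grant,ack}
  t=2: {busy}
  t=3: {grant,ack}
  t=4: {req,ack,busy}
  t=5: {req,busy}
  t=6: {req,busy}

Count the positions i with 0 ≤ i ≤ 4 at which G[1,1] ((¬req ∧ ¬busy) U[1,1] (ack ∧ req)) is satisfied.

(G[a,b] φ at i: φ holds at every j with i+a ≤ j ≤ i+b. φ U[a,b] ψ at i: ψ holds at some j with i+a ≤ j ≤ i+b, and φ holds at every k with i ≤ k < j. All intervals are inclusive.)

1

Evaluate at each i in [0,4]:
  i=0: ✗ (fails at j=1)
  i=1: ✗ (fails at j=2)
  i=2: ✓ (all of [3,3])
  i=3: ✗ (fails at j=4)
  i=4: ✗ (fails at j=5)
Positions where it holds: {2} → 1.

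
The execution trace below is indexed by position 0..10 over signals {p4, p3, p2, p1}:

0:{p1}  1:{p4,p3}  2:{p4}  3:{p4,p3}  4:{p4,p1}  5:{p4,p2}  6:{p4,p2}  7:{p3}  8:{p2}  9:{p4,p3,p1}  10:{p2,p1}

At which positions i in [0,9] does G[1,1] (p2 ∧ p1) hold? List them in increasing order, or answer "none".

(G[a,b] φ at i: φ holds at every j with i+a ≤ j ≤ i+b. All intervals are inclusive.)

9

Evaluate at each i in [0,9]:
  i=0: ✗ (fails at j=1)
  i=1: ✗ (fails at j=2)
  i=2: ✗ (fails at j=3)
  i=3: ✗ (fails at j=4)
  i=4: ✗ (fails at j=5)
  i=5: ✗ (fails at j=6)
  i=6: ✗ (fails at j=7)
  i=7: ✗ (fails at j=8)
  i=8: ✗ (fails at j=9)
  i=9: ✓ (all of [10,10])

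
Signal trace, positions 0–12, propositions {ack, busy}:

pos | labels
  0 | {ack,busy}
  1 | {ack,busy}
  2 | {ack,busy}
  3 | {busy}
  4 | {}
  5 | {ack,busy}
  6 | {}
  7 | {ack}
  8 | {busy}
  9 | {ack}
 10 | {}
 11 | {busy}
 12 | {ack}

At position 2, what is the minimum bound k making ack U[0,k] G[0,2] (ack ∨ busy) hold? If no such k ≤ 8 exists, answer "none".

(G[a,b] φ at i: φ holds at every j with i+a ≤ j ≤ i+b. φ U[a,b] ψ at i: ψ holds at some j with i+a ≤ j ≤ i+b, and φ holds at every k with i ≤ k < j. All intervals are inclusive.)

Need earliest j ≥ 2 with G[0,2] (ack ∨ busy), and ack at every k in [2,j-1].
  j=2: rhs fails.
  j=3: rhs fails.
  j=4: rhs fails.
  j=5: rhs fails.
  j=6: rhs fails.
  j=7: rhs holds but lhs fails at k=3.
  j=8: rhs fails.
  j=9: rhs fails.
  j=10: rhs fails.
No witness within the range → none.

none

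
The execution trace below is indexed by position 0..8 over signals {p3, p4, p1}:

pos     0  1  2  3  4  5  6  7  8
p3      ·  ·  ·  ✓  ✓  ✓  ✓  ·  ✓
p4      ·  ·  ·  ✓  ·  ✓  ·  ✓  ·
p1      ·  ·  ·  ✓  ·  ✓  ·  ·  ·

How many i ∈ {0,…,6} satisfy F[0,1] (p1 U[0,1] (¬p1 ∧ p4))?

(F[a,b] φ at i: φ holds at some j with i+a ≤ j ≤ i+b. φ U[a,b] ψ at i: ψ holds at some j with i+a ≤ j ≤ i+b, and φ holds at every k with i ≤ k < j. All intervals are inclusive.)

Evaluate at each i in [0,6]:
  i=0: ✗ (none in [0,1])
  i=1: ✗ (none in [1,2])
  i=2: ✗ (none in [2,3])
  i=3: ✗ (none in [3,4])
  i=4: ✗ (none in [4,5])
  i=5: ✗ (none in [5,6])
  i=6: ✓ (witness j=7)
Positions where it holds: {6} → 1.

1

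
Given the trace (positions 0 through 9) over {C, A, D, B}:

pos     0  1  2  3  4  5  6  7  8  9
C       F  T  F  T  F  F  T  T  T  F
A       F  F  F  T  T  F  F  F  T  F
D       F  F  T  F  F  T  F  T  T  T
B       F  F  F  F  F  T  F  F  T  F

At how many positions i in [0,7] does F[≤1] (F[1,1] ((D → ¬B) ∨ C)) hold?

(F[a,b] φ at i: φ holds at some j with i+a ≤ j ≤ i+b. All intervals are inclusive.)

8

Evaluate at each i in [0,7]:
  i=0: ✓ (witness j=0)
  i=1: ✓ (witness j=1)
  i=2: ✓ (witness j=2)
  i=3: ✓ (witness j=3)
  i=4: ✓ (witness j=5)
  i=5: ✓ (witness j=5)
  i=6: ✓ (witness j=6)
  i=7: ✓ (witness j=7)
Positions where it holds: {0, 1, 2, 3, 4, 5, 6, 7} → 8.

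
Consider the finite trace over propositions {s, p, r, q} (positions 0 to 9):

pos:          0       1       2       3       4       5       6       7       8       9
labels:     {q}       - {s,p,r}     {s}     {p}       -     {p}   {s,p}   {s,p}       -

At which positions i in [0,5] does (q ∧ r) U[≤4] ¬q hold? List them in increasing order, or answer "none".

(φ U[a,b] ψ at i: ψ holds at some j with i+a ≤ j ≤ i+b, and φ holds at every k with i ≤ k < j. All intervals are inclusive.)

Evaluate at each i in [0,5]:
  i=0: ✗ (lhs fails at k=0 before rhs at j=1)
  i=1: ✓ (rhs at j=1)
  i=2: ✓ (rhs at j=2)
  i=3: ✓ (rhs at j=3)
  i=4: ✓ (rhs at j=4)
  i=5: ✓ (rhs at j=5)

1, 2, 3, 4, 5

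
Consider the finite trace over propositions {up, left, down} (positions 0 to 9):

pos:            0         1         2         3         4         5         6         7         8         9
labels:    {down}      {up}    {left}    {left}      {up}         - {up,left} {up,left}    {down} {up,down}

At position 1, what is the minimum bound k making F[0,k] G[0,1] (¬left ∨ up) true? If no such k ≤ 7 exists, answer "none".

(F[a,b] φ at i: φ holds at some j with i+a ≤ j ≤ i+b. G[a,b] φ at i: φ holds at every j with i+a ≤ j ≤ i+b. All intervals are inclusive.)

Scan j = 1,2,… for G[0,1] (¬left ∨ up):
  j=1: fails
  j=2: fails
  j=3: fails
  j=4: holds
First hit at j=4, so smallest k = 4-1 = 3.

3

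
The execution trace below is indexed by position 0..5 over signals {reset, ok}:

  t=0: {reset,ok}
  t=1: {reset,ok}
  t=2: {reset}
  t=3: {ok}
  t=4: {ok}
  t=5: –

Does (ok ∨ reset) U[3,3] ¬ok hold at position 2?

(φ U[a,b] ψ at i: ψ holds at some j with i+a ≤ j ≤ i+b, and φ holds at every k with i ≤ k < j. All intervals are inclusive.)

Holds

Need some j in [5,5] with ¬ok, and (ok ∨ reset) at every k in [2,j-1].
  j=5: ¬ok holds; (ok ∨ reset) holds at every k in [2,4] → satisfied.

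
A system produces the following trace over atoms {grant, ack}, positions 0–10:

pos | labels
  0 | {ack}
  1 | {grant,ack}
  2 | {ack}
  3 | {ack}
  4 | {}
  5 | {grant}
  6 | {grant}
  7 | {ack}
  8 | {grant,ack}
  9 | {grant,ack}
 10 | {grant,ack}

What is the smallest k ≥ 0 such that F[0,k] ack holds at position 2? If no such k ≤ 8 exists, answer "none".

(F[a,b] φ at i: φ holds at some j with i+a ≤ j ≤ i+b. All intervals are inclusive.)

Scan j = 2,3,… for ack:
  j=2: holds
First hit at j=2, so smallest k = 2-2 = 0.

0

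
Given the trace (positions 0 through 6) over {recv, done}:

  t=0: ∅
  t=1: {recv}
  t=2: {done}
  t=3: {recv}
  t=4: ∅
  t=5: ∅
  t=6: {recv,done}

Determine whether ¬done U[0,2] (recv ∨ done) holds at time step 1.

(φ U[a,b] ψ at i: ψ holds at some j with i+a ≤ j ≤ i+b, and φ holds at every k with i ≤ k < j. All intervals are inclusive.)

True

Need some j in [1,3] with (recv ∨ done), and ¬done at every k in [1,j-1].
  j=1: (recv ∨ done) holds; no prefix to check → satisfied.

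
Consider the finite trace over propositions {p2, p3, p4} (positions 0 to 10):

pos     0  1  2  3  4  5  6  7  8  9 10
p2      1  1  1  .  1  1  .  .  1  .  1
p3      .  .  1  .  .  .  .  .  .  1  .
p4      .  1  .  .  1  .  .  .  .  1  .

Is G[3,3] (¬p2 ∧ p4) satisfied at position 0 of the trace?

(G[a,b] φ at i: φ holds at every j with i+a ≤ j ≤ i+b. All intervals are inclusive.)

No

Check (¬p2 ∧ p4) at every j in [3,3]:
  j=3: false
Fails at j=3 → formula fails.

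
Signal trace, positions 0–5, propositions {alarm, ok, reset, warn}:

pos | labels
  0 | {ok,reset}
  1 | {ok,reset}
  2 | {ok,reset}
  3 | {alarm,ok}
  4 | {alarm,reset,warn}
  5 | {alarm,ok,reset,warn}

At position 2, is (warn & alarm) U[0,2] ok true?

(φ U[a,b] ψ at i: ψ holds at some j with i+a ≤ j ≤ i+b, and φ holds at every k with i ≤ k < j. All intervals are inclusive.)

Need some j in [2,4] with ok, and (warn & alarm) at every k in [2,j-1].
  j=2: ok holds; no prefix to check → satisfied.

Yes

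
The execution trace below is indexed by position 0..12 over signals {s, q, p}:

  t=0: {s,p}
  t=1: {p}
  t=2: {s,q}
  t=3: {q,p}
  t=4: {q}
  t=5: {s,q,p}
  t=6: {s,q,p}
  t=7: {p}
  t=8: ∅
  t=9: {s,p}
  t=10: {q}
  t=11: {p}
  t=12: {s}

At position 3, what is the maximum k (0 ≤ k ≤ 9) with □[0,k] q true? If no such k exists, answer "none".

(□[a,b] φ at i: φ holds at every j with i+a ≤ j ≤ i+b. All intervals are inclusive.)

3

q must hold from j=3 onward; find where it first fails.
  j=3: holds
  j=4: holds
  j=5: holds
  j=6: holds
  j=7: fails
Holds on [3,6], so largest k = 3.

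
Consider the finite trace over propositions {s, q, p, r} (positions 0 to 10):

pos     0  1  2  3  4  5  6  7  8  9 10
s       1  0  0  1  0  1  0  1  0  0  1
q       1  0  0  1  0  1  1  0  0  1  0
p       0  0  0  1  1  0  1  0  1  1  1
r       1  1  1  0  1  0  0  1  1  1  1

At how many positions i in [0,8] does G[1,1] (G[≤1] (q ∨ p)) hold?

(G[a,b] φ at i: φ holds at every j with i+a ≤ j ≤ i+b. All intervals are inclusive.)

5

Evaluate at each i in [0,8]:
  i=0: ✗ (fails at j=1)
  i=1: ✗ (fails at j=2)
  i=2: ✓ (all of [3,3])
  i=3: ✓ (all of [4,4])
  i=4: ✓ (all of [5,5])
  i=5: ✗ (fails at j=6)
  i=6: ✗ (fails at j=7)
  i=7: ✓ (all of [8,8])
  i=8: ✓ (all of [9,9])
Positions where it holds: {2, 3, 4, 7, 8} → 5.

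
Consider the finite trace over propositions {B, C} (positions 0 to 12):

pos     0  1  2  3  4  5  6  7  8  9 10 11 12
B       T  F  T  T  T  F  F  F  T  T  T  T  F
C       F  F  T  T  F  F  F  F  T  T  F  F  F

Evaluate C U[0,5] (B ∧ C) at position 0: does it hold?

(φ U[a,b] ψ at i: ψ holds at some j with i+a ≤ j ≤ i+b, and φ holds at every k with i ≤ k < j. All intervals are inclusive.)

Need some j in [0,5] with (B ∧ C), and C at every k in [0,j-1].
  j=0: (B ∧ C) false.
  j=1: (B ∧ C) false.
  j=2: (B ∧ C) holds, but C fails at k=0 → not this j.
  j=3: (B ∧ C) holds, but C fails at k=0 → not this j.
  j=4: (B ∧ C) false.
  j=5: (B ∧ C) false.
No j in the window works → until fails.

Does not hold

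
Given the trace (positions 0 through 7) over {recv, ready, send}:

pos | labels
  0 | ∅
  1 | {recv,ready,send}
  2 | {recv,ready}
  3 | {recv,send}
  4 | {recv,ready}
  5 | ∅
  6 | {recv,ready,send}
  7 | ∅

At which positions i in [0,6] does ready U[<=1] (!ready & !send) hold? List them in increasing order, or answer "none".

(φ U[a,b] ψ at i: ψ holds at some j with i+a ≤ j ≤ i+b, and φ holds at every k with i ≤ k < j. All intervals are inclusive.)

Evaluate at each i in [0,6]:
  i=0: ✓ (rhs at j=0)
  i=1: ✗ (no rhs in [1,2])
  i=2: ✗ (no rhs in [2,3])
  i=3: ✗ (no rhs in [3,4])
  i=4: ✓ (rhs at j=5; lhs holds on [4,4])
  i=5: ✓ (rhs at j=5)
  i=6: ✓ (rhs at j=7; lhs holds on [6,6])

0, 4, 5, 6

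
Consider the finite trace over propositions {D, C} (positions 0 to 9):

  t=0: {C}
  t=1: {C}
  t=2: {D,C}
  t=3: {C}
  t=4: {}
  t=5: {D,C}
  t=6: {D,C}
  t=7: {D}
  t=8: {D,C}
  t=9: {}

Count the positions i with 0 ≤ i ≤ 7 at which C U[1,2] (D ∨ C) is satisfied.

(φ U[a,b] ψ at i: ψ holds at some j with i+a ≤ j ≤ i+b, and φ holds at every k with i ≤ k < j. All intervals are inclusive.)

Evaluate at each i in [0,7]:
  i=0: ✓ (rhs at j=1; lhs holds on [0,0])
  i=1: ✓ (rhs at j=2; lhs holds on [1,1])
  i=2: ✓ (rhs at j=3; lhs holds on [2,2])
  i=3: ✗ (lhs fails at k=4 before rhs at j=5)
  i=4: ✗ (lhs fails at k=4 before rhs at j=5)
  i=5: ✓ (rhs at j=6; lhs holds on [5,5])
  i=6: ✓ (rhs at j=7; lhs holds on [6,6])
  i=7: ✗ (lhs fails at k=7 before rhs at j=8)
Positions where it holds: {0, 1, 2, 5, 6} → 5.

5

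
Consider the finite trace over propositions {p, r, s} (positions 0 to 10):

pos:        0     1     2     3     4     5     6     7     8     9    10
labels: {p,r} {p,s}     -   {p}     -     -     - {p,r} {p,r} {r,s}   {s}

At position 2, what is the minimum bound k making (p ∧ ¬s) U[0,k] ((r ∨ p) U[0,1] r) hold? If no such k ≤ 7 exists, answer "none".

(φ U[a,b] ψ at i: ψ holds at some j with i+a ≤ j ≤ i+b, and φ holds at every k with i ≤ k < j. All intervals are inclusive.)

Need earliest j ≥ 2 with ((r ∨ p) U[0,1] r), and (p ∧ ¬s) at every k in [2,j-1].
  j=2: rhs fails.
  j=3: rhs fails.
  j=4: rhs fails.
  j=5: rhs fails.
  j=6: rhs fails.
  j=7: rhs holds but lhs fails at k=2.
  j=8: rhs holds but lhs fails at k=2.
  j=9: rhs holds but lhs fails at k=2.
No witness within the range → none.

none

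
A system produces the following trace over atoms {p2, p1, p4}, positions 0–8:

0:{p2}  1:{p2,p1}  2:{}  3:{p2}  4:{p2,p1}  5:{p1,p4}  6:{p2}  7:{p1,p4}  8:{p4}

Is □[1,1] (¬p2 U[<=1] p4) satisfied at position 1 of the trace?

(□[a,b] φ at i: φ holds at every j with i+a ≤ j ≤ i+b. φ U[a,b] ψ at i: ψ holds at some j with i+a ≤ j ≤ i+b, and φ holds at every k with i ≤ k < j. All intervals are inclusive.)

Check (¬p2 U[<=1] p4) at every j in [2,2]:
  j=2: fails
Fails at j=2 → formula fails.

No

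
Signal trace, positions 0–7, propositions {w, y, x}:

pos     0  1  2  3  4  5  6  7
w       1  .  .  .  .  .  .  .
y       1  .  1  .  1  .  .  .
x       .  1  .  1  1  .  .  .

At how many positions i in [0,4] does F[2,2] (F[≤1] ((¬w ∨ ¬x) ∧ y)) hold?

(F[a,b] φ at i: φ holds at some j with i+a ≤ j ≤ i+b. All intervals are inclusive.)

Evaluate at each i in [0,4]:
  i=0: ✓ (witness j=2)
  i=1: ✓ (witness j=3)
  i=2: ✓ (witness j=4)
  i=3: ✗ (none in [5,5])
  i=4: ✗ (none in [6,6])
Positions where it holds: {0, 1, 2} → 3.

3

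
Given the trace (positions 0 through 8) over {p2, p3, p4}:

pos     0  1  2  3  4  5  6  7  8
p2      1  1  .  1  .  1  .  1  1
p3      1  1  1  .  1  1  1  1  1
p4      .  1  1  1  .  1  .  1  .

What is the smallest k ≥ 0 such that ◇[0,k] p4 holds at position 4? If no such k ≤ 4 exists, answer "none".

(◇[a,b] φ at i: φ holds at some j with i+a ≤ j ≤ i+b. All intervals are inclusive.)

Scan j = 4,5,… for p4:
  j=4: fails
  j=5: holds
First hit at j=5, so smallest k = 5-4 = 1.

1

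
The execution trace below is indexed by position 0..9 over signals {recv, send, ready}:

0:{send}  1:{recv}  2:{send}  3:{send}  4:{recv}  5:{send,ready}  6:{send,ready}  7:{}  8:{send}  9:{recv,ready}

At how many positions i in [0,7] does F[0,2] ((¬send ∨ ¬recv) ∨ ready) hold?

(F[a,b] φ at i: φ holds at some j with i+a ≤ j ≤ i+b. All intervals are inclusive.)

8

Evaluate at each i in [0,7]:
  i=0: ✓ (witness j=0)
  i=1: ✓ (witness j=1)
  i=2: ✓ (witness j=2)
  i=3: ✓ (witness j=3)
  i=4: ✓ (witness j=4)
  i=5: ✓ (witness j=5)
  i=6: ✓ (witness j=6)
  i=7: ✓ (witness j=7)
Positions where it holds: {0, 1, 2, 3, 4, 5, 6, 7} → 8.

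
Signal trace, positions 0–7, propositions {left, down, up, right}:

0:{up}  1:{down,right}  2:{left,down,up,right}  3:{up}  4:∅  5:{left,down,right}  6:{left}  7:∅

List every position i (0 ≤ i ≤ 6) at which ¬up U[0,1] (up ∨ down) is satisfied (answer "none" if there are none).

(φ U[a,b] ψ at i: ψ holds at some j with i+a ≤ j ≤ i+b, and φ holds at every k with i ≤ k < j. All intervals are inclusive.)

0, 1, 2, 3, 4, 5

Evaluate at each i in [0,6]:
  i=0: ✓ (rhs at j=0)
  i=1: ✓ (rhs at j=1)
  i=2: ✓ (rhs at j=2)
  i=3: ✓ (rhs at j=3)
  i=4: ✓ (rhs at j=5; lhs holds on [4,4])
  i=5: ✓ (rhs at j=5)
  i=6: ✗ (no rhs in [6,7])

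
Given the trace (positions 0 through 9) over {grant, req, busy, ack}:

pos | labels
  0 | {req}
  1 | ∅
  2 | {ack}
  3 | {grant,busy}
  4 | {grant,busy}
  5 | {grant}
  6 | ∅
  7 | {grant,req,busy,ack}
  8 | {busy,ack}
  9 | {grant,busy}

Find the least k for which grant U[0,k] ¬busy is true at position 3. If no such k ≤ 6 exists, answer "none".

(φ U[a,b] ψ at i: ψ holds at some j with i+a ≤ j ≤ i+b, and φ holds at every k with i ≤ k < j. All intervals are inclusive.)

Need earliest j ≥ 3 with ¬busy, and grant at every k in [3,j-1].
  j=3: rhs fails.
  j=4: rhs fails.
  j=5: rhs holds; lhs holds on [3,4]. k = 2.

2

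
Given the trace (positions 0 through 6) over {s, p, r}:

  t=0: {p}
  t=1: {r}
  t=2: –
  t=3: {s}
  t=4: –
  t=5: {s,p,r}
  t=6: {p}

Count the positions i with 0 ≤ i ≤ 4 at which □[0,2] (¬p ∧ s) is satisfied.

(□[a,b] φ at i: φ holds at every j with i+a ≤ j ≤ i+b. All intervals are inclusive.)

0

Evaluate at each i in [0,4]:
  i=0: ✗ (fails at j=0)
  i=1: ✗ (fails at j=1)
  i=2: ✗ (fails at j=2)
  i=3: ✗ (fails at j=4)
  i=4: ✗ (fails at j=4)
Positions where it holds: {} → 0.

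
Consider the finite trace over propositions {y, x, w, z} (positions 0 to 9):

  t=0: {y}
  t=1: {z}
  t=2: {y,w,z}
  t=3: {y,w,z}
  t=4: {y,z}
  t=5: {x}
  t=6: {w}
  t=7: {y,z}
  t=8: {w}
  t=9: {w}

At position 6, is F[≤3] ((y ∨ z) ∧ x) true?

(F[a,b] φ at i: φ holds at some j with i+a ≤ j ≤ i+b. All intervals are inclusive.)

Does not hold

Check ((y ∨ z) ∧ x) at each j in [6,9]:
  j=6: false
  j=7: false
  j=8: false
  j=9: false
No position in the window satisfies it → formula fails.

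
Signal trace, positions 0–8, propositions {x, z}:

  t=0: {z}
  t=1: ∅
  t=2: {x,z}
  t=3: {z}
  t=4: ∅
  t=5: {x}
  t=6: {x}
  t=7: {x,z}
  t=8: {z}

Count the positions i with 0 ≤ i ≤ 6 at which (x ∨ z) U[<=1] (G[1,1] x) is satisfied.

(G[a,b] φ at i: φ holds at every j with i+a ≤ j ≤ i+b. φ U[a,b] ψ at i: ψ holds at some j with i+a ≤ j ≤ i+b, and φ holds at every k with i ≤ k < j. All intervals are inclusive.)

6

Evaluate at each i in [0,6]:
  i=0: ✓ (rhs at j=1; lhs holds on [0,0])
  i=1: ✓ (rhs at j=1)
  i=2: ✗ (no rhs in [2,3])
  i=3: ✓ (rhs at j=4; lhs holds on [3,3])
  i=4: ✓ (rhs at j=4)
  i=5: ✓ (rhs at j=5)
  i=6: ✓ (rhs at j=6)
Positions where it holds: {0, 1, 3, 4, 5, 6} → 6.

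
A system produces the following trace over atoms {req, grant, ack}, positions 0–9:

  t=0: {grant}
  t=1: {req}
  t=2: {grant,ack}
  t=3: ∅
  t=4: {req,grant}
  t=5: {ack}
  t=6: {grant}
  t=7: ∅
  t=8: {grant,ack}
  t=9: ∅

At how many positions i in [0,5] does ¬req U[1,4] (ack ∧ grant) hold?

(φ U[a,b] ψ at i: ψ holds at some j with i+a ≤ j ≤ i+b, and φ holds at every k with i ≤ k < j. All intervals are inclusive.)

Evaluate at each i in [0,5]:
  i=0: ✗ (lhs fails at k=1 before rhs at j=2)
  i=1: ✗ (lhs fails at k=1 before rhs at j=2)
  i=2: ✗ (no rhs in [3,6])
  i=3: ✗ (no rhs in [4,7])
  i=4: ✗ (lhs fails at k=4 before rhs at j=8)
  i=5: ✓ (rhs at j=8; lhs holds on [5,7])
Positions where it holds: {5} → 1.

1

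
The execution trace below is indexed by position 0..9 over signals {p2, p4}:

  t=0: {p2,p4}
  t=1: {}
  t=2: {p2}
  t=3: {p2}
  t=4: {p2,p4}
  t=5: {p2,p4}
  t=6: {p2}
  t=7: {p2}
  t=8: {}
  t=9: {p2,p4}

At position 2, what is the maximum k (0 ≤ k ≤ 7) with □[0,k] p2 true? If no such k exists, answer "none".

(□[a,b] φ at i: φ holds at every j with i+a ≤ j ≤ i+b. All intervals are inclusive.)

p2 must hold from j=2 onward; find where it first fails.
  j=2: holds
  j=3: holds
  j=4: holds
  j=5: holds
  j=6: holds
  j=7: holds
  j=8: fails
Holds on [2,7], so largest k = 5.

5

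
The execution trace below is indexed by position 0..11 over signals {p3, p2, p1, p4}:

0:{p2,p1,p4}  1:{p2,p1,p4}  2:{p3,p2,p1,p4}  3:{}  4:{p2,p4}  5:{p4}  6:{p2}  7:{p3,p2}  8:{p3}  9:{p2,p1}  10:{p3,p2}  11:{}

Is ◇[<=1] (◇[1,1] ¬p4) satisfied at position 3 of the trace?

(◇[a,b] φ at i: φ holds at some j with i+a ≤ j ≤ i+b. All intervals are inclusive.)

Does not hold

Check ◇[1,1] ¬p4 at each j in [3,4]:
  j=3: fails (none in [4,4])
  j=4: fails (none in [5,5])
No position in the window satisfies it → formula fails.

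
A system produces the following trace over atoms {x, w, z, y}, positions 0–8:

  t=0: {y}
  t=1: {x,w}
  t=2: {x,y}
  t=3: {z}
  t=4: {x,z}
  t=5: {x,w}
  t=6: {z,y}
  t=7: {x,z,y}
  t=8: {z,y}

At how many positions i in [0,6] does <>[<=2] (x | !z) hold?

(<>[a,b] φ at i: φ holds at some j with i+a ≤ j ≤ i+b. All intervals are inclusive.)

Evaluate at each i in [0,6]:
  i=0: ✓ (witness j=0)
  i=1: ✓ (witness j=1)
  i=2: ✓ (witness j=2)
  i=3: ✓ (witness j=4)
  i=4: ✓ (witness j=4)
  i=5: ✓ (witness j=5)
  i=6: ✓ (witness j=7)
Positions where it holds: {0, 1, 2, 3, 4, 5, 6} → 7.

7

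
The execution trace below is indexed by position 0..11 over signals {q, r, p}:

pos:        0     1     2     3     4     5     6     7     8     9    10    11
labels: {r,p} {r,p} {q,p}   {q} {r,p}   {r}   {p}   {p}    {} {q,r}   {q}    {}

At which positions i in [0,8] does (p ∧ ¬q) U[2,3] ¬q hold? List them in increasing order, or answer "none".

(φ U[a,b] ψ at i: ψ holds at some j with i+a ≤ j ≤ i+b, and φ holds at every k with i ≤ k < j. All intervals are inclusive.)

6

Evaluate at each i in [0,8]:
  i=0: ✗ (no rhs in [2,3])
  i=1: ✗ (lhs fails at k=2 before rhs at j=4)
  i=2: ✗ (lhs fails at k=2 before rhs at j=4)
  i=3: ✗ (lhs fails at k=3 before rhs at j=5)
  i=4: ✗ (lhs fails at k=5 before rhs at j=6)
  i=5: ✗ (lhs fails at k=5 before rhs at j=7)
  i=6: ✓ (rhs at j=8; lhs holds on [6,7])
  i=7: ✗ (no rhs in [9,10])
  i=8: ✗ (lhs fails at k=8 before rhs at j=11)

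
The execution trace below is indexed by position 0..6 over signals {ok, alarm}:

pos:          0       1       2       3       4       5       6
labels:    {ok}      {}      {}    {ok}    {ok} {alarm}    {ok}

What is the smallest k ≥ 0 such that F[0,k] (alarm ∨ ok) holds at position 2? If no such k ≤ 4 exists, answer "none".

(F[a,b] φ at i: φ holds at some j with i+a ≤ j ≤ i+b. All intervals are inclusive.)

Scan j = 2,3,… for (alarm ∨ ok):
  j=2: fails
  j=3: holds
First hit at j=3, so smallest k = 3-2 = 1.

1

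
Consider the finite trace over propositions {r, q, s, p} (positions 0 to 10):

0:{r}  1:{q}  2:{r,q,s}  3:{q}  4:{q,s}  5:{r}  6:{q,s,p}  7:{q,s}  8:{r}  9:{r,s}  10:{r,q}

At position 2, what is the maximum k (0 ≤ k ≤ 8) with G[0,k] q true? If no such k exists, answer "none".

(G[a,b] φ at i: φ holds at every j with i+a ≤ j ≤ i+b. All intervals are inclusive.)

2

q must hold from j=2 onward; find where it first fails.
  j=2: holds
  j=3: holds
  j=4: holds
  j=5: fails
Holds on [2,4], so largest k = 2.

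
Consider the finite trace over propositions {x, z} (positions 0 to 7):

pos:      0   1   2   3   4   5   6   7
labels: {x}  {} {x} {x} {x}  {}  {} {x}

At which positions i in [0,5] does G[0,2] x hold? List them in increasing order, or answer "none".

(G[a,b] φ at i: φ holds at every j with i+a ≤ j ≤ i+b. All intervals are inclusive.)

Evaluate at each i in [0,5]:
  i=0: ✗ (fails at j=1)
  i=1: ✗ (fails at j=1)
  i=2: ✓ (all of [2,4])
  i=3: ✗ (fails at j=5)
  i=4: ✗ (fails at j=5)
  i=5: ✗ (fails at j=5)

2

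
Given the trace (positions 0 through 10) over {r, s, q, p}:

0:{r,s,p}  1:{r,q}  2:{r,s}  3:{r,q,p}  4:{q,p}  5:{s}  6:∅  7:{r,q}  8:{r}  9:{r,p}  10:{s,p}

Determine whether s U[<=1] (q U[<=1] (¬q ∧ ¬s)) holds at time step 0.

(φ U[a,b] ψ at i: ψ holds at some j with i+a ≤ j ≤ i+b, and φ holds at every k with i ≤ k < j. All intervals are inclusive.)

Need some j in [0,1] with (q U[<=1] (¬q ∧ ¬s)), and s at every k in [0,j-1].
  j=0: (q U[<=1] (¬q ∧ ¬s)) — fails.
  j=1: (q U[<=1] (¬q ∧ ¬s)) — fails.
No j in the window works → until fails.

Does not hold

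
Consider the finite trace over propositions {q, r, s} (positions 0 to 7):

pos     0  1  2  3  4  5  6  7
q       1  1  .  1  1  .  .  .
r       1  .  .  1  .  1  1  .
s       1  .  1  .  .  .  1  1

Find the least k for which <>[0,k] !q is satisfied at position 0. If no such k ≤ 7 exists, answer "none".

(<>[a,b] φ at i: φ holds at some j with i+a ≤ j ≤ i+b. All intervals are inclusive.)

Scan j = 0,1,… for !q:
  j=0: fails
  j=1: fails
  j=2: holds
First hit at j=2, so smallest k = 2-0 = 2.

2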